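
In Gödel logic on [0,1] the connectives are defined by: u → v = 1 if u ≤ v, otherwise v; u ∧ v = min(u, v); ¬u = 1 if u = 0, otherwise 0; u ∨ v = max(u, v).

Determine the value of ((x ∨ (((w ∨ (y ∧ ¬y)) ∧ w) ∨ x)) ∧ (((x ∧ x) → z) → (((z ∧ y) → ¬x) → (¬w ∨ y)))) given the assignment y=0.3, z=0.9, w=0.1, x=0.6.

¬y: Gödel ¬ of 0.3 = 0 (operand ≠ 0)
(y ∧ ¬y) = min(0.3, 0) = 0
(w ∨ (y ∧ ¬y)) = max(0.1, 0) = 0.1
((w ∨ (y ∧ ¬y)) ∧ w) = min(0.1, 0.1) = 0.1
(((w ∨ (y ∧ ¬y)) ∧ w) ∨ x) = max(0.1, 0.6) = 0.6
(x ∨ (((w ∨ (y ∧ ¬y)) ∧ w) ∨ x)) = max(0.6, 0.6) = 0.6
(x ∧ x) = min(0.6, 0.6) = 0.6
((x ∧ x) → z): 0.6 ≤ 0.9, so result = 1
(z ∧ y) = min(0.9, 0.3) = 0.3
¬x: Gödel ¬ of 0.6 = 0 (operand ≠ 0)
((z ∧ y) → ¬x): 0.3 > 0, so result = 0
¬w: Gödel ¬ of 0.1 = 0 (operand ≠ 0)
(¬w ∨ y) = max(0, 0.3) = 0.3
(((z ∧ y) → ¬x) → (¬w ∨ y)): 0 ≤ 0.3, so result = 1
(((x ∧ x) → z) → (((z ∧ y) → ¬x) → (¬w ∨ y))): 1 ≤ 1, so result = 1
((x ∨ (((w ∨ (y ∧ ¬y)) ∧ w) ∨ x)) ∧ (((x ∧ x) → z) → (((z ∧ y) → ¬x) → (¬w ∨ y)))) = min(0.6, 1) = 0.6

0.60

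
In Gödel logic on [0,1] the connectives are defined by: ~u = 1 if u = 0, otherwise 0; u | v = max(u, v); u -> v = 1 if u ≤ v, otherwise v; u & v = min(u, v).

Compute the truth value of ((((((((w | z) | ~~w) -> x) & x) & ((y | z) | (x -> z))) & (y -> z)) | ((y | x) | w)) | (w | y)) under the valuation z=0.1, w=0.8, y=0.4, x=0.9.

(w | z) = max(0.8, 0.1) = 0.8
~w: Gödel ¬ of 0.8 = 0 (operand ≠ 0)
~~w: Gödel ¬ of 0 = 1 (operand is 0)
((w | z) | ~~w) = max(0.8, 1) = 1
(((w | z) | ~~w) -> x): 1 > 0.9, so result = 0.9
((((w | z) | ~~w) -> x) & x) = min(0.9, 0.9) = 0.9
(y | z) = max(0.4, 0.1) = 0.4
(x -> z): 0.9 > 0.1, so result = 0.1
((y | z) | (x -> z)) = max(0.4, 0.1) = 0.4
(((((w | z) | ~~w) -> x) & x) & ((y | z) | (x -> z))) = min(0.9, 0.4) = 0.4
(y -> z): 0.4 > 0.1, so result = 0.1
((((((w | z) | ~~w) -> x) & x) & ((y | z) | (x -> z))) & (y -> z)) = min(0.4, 0.1) = 0.1
(y | x) = max(0.4, 0.9) = 0.9
((y | x) | w) = max(0.9, 0.8) = 0.9
(((((((w | z) | ~~w) -> x) & x) & ((y | z) | (x -> z))) & (y -> z)) | ((y | x) | w)) = max(0.1, 0.9) = 0.9
(w | y) = max(0.8, 0.4) = 0.8
((((((((w | z) | ~~w) -> x) & x) & ((y | z) | (x -> z))) & (y -> z)) | ((y | x) | w)) | (w | y)) = max(0.9, 0.8) = 0.9

0.90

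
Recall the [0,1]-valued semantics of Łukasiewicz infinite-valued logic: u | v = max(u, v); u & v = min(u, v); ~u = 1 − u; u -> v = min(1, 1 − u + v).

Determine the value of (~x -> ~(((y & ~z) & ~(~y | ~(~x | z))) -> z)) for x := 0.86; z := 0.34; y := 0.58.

0.86

~x: Łukasiewicz ¬ gives 1 − 0.86 = 0.14
~z: Łukasiewicz ¬ gives 1 − 0.34 = 0.66
(y & ~z) = min(0.58, 0.66) = 0.58
~y: Łukasiewicz ¬ gives 1 − 0.58 = 0.42
~x: Łukasiewicz ¬ gives 1 − 0.86 = 0.14
(~x | z) = max(0.14, 0.34) = 0.34
~(~x | z): Łukasiewicz ¬ gives 1 − 0.34 = 0.66
(~y | ~(~x | z)) = max(0.42, 0.66) = 0.66
~(~y | ~(~x | z)): Łukasiewicz ¬ gives 1 − 0.66 = 0.34
((y & ~z) & ~(~y | ~(~x | z))) = min(0.58, 0.34) = 0.34
(((y & ~z) & ~(~y | ~(~x | z))) -> z): min(1, 1 − 0.34 + 0.34) = 1
~(((y & ~z) & ~(~y | ~(~x | z))) -> z): Łukasiewicz ¬ gives 1 − 1 = 0
(~x -> ~(((y & ~z) & ~(~y | ~(~x | z))) -> z)): min(1, 1 − 0.14 + 0) = 0.86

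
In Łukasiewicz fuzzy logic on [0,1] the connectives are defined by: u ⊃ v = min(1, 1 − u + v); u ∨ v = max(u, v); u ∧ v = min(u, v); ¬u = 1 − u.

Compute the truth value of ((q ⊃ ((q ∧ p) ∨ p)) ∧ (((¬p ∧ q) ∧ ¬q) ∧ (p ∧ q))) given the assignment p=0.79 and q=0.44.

(q ∧ p) = min(0.44, 0.79) = 0.44
((q ∧ p) ∨ p) = max(0.44, 0.79) = 0.79
(q ⊃ ((q ∧ p) ∨ p)): min(1, 1 − 0.44 + 0.79) = 1
¬p: Łukasiewicz ¬ gives 1 − 0.79 = 0.21
(¬p ∧ q) = min(0.21, 0.44) = 0.21
¬q: Łukasiewicz ¬ gives 1 − 0.44 = 0.56
((¬p ∧ q) ∧ ¬q) = min(0.21, 0.56) = 0.21
(p ∧ q) = min(0.79, 0.44) = 0.44
(((¬p ∧ q) ∧ ¬q) ∧ (p ∧ q)) = min(0.21, 0.44) = 0.21
((q ⊃ ((q ∧ p) ∨ p)) ∧ (((¬p ∧ q) ∧ ¬q) ∧ (p ∧ q))) = min(1, 0.21) = 0.21

0.21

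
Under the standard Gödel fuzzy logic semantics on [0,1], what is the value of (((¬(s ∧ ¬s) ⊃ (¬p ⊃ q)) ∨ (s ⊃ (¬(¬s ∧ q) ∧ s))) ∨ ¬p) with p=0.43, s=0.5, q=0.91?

¬s: Gödel ¬ of 0.5 = 0 (operand ≠ 0)
(s ∧ ¬s) = min(0.5, 0) = 0
¬(s ∧ ¬s): Gödel ¬ of 0 = 1 (operand is 0)
¬p: Gödel ¬ of 0.43 = 0 (operand ≠ 0)
(¬p ⊃ q): 0 ≤ 0.91, so result = 1
(¬(s ∧ ¬s) ⊃ (¬p ⊃ q)): 1 ≤ 1, so result = 1
¬s: Gödel ¬ of 0.5 = 0 (operand ≠ 0)
(¬s ∧ q) = min(0, 0.91) = 0
¬(¬s ∧ q): Gödel ¬ of 0 = 1 (operand is 0)
(¬(¬s ∧ q) ∧ s) = min(1, 0.5) = 0.5
(s ⊃ (¬(¬s ∧ q) ∧ s)): 0.5 ≤ 0.5, so result = 1
((¬(s ∧ ¬s) ⊃ (¬p ⊃ q)) ∨ (s ⊃ (¬(¬s ∧ q) ∧ s))) = max(1, 1) = 1
¬p: Gödel ¬ of 0.43 = 0 (operand ≠ 0)
(((¬(s ∧ ¬s) ⊃ (¬p ⊃ q)) ∨ (s ⊃ (¬(¬s ∧ q) ∧ s))) ∨ ¬p) = max(1, 0) = 1

1.00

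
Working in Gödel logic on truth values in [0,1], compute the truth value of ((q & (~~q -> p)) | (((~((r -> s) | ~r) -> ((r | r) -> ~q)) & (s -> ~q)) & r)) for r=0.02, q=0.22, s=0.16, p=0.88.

0.22

~q: Gödel ¬ of 0.22 = 0 (operand ≠ 0)
~~q: Gödel ¬ of 0 = 1 (operand is 0)
(~~q -> p): 1 > 0.88, so result = 0.88
(q & (~~q -> p)) = min(0.22, 0.88) = 0.22
(r -> s): 0.02 ≤ 0.16, so result = 1
~r: Gödel ¬ of 0.02 = 0 (operand ≠ 0)
((r -> s) | ~r) = max(1, 0) = 1
~((r -> s) | ~r): Gödel ¬ of 1 = 0 (operand ≠ 0)
(r | r) = max(0.02, 0.02) = 0.02
~q: Gödel ¬ of 0.22 = 0 (operand ≠ 0)
((r | r) -> ~q): 0.02 > 0, so result = 0
(~((r -> s) | ~r) -> ((r | r) -> ~q)): 0 ≤ 0, so result = 1
~q: Gödel ¬ of 0.22 = 0 (operand ≠ 0)
(s -> ~q): 0.16 > 0, so result = 0
((~((r -> s) | ~r) -> ((r | r) -> ~q)) & (s -> ~q)) = min(1, 0) = 0
(((~((r -> s) | ~r) -> ((r | r) -> ~q)) & (s -> ~q)) & r) = min(0, 0.02) = 0
((q & (~~q -> p)) | (((~((r -> s) | ~r) -> ((r | r) -> ~q)) & (s -> ~q)) & r)) = max(0.22, 0) = 0.22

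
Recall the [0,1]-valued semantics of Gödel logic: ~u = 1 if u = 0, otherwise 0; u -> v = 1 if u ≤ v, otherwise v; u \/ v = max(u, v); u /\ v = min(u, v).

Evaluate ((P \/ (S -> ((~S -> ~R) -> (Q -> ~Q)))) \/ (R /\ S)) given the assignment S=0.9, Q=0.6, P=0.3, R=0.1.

0.30

~S: Gödel ¬ of 0.9 = 0 (operand ≠ 0)
~R: Gödel ¬ of 0.1 = 0 (operand ≠ 0)
(~S -> ~R): 0 ≤ 0, so result = 1
~Q: Gödel ¬ of 0.6 = 0 (operand ≠ 0)
(Q -> ~Q): 0.6 > 0, so result = 0
((~S -> ~R) -> (Q -> ~Q)): 1 > 0, so result = 0
(S -> ((~S -> ~R) -> (Q -> ~Q))): 0.9 > 0, so result = 0
(P \/ (S -> ((~S -> ~R) -> (Q -> ~Q)))) = max(0.3, 0) = 0.3
(R /\ S) = min(0.1, 0.9) = 0.1
((P \/ (S -> ((~S -> ~R) -> (Q -> ~Q)))) \/ (R /\ S)) = max(0.3, 0.1) = 0.3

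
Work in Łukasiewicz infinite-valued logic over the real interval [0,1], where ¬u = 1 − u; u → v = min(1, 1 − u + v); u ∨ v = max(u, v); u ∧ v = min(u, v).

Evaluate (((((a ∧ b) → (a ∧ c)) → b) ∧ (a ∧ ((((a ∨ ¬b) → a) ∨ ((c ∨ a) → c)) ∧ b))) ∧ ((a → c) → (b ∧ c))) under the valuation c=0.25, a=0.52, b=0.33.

0.33

(a ∧ b) = min(0.52, 0.33) = 0.33
(a ∧ c) = min(0.52, 0.25) = 0.25
((a ∧ b) → (a ∧ c)): min(1, 1 − 0.33 + 0.25) = 0.92
(((a ∧ b) → (a ∧ c)) → b): min(1, 1 − 0.92 + 0.33) = 0.41
¬b: Łukasiewicz ¬ gives 1 − 0.33 = 0.67
(a ∨ ¬b) = max(0.52, 0.67) = 0.67
((a ∨ ¬b) → a): min(1, 1 − 0.67 + 0.52) = 0.85
(c ∨ a) = max(0.25, 0.52) = 0.52
((c ∨ a) → c): min(1, 1 − 0.52 + 0.25) = 0.73
(((a ∨ ¬b) → a) ∨ ((c ∨ a) → c)) = max(0.85, 0.73) = 0.85
((((a ∨ ¬b) → a) ∨ ((c ∨ a) → c)) ∧ b) = min(0.85, 0.33) = 0.33
(a ∧ ((((a ∨ ¬b) → a) ∨ ((c ∨ a) → c)) ∧ b)) = min(0.52, 0.33) = 0.33
((((a ∧ b) → (a ∧ c)) → b) ∧ (a ∧ ((((a ∨ ¬b) → a) ∨ ((c ∨ a) → c)) ∧ b))) = min(0.41, 0.33) = 0.33
(a → c): min(1, 1 − 0.52 + 0.25) = 0.73
(b ∧ c) = min(0.33, 0.25) = 0.25
((a → c) → (b ∧ c)): min(1, 1 − 0.73 + 0.25) = 0.52
(((((a ∧ b) → (a ∧ c)) → b) ∧ (a ∧ ((((a ∨ ¬b) → a) ∨ ((c ∨ a) → c)) ∧ b))) ∧ ((a → c) → (b ∧ c))) = min(0.33, 0.52) = 0.33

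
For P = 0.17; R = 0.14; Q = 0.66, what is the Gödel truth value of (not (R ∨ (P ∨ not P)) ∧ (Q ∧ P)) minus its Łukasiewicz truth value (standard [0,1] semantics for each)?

-0.17

Gödel evaluation:
  not P: Gödel ¬ of 0.17 = 0 (operand ≠ 0)
  (P ∨ not P) = max(0.17, 0) = 0.17
  (R ∨ (P ∨ not P)) = max(0.14, 0.17) = 0.17
  not (R ∨ (P ∨ not P)): Gödel ¬ of 0.17 = 0 (operand ≠ 0)
  (Q ∧ P) = min(0.66, 0.17) = 0.17
  (not (R ∨ (P ∨ not P)) ∧ (Q ∧ P)) = min(0, 0.17) = 0
  Gödel value = 0
Łukasiewicz evaluation:
  not P: Łukasiewicz ¬ gives 1 − 0.17 = 0.83
  (P ∨ not P) = max(0.17, 0.83) = 0.83
  (R ∨ (P ∨ not P)) = max(0.14, 0.83) = 0.83
  not (R ∨ (P ∨ not P)): Łukasiewicz ¬ gives 1 − 0.83 = 0.17
  (Q ∧ P) = min(0.66, 0.17) = 0.17
  (not (R ∨ (P ∨ not P)) ∧ (Q ∧ P)) = min(0.17, 0.17) = 0.17
  Łukasiewicz value = 0.17
Difference: 0 − 0.17 = -0.17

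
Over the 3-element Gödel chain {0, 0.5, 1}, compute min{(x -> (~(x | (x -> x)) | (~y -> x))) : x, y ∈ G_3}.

Every assignment gives 1. For instance at x = 0, y = 0:
  (x -> x): 0 ≤ 0, so result = 1
  (x | (x -> x)) = max(0, 1) = 1
  ~(x | (x -> x)): Gödel ¬ of 1 = 0 (operand ≠ 0)
  ~y: Gödel ¬ of 0 = 1 (operand is 0)
  (~y -> x): 1 > 0, so result = 0
  (~(x | (x -> x)) | (~y -> x)) = max(0, 0) = 0
  (x -> (~(x | (x -> x)) | (~y -> x))): 0 ≤ 0, so result = 1
All 9 assignments give value 1 — the formula is a G_3-tautology.

1.00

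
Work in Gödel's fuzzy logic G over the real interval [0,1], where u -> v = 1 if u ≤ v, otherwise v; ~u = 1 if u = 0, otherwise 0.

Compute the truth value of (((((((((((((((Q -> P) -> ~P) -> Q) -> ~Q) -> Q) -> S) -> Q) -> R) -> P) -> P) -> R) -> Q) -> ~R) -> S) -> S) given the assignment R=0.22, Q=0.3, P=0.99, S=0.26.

(Q -> P): 0.3 ≤ 0.99, so result = 1
~P: Gödel ¬ of 0.99 = 0 (operand ≠ 0)
((Q -> P) -> ~P): 1 > 0, so result = 0
(((Q -> P) -> ~P) -> Q): 0 ≤ 0.3, so result = 1
~Q: Gödel ¬ of 0.3 = 0 (operand ≠ 0)
((((Q -> P) -> ~P) -> Q) -> ~Q): 1 > 0, so result = 0
(((((Q -> P) -> ~P) -> Q) -> ~Q) -> Q): 0 ≤ 0.3, so result = 1
((((((Q -> P) -> ~P) -> Q) -> ~Q) -> Q) -> S): 1 > 0.26, so result = 0.26
(((((((Q -> P) -> ~P) -> Q) -> ~Q) -> Q) -> S) -> Q): 0.26 ≤ 0.3, so result = 1
((((((((Q -> P) -> ~P) -> Q) -> ~Q) -> Q) -> S) -> Q) -> R): 1 > 0.22, so result = 0.22
(((((((((Q -> P) -> ~P) -> Q) -> ~Q) -> Q) -> S) -> Q) -> R) -> P): 0.22 ≤ 0.99, so result = 1
((((((((((Q -> P) -> ~P) -> Q) -> ~Q) -> Q) -> S) -> Q) -> R) -> P) -> P): 1 > 0.99, so result = 0.99
(((((((((((Q -> P) -> ~P) -> Q) -> ~Q) -> Q) -> S) -> Q) -> R) -> P) -> P) -> R): 0.99 > 0.22, so result = 0.22
((((((((((((Q -> P) -> ~P) -> Q) -> ~Q) -> Q) -> S) -> Q) -> R) -> P) -> P) -> R) -> Q): 0.22 ≤ 0.3, so result = 1
~R: Gödel ¬ of 0.22 = 0 (operand ≠ 0)
(((((((((((((Q -> P) -> ~P) -> Q) -> ~Q) -> Q) -> S) -> Q) -> R) -> P) -> P) -> R) -> Q) -> ~R): 1 > 0, so result = 0
((((((((((((((Q -> P) -> ~P) -> Q) -> ~Q) -> Q) -> S) -> Q) -> R) -> P) -> P) -> R) -> Q) -> ~R) -> S): 0 ≤ 0.26, so result = 1
(((((((((((((((Q -> P) -> ~P) -> Q) -> ~Q) -> Q) -> S) -> Q) -> R) -> P) -> P) -> R) -> Q) -> ~R) -> S) -> S): 1 > 0.26, so result = 0.26

0.26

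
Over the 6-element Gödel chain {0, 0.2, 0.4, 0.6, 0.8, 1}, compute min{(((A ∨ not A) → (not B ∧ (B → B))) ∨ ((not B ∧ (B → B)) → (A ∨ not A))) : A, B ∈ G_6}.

Every assignment gives 1. For instance at A = 0, B = 0:
  not A: Gödel ¬ of 0 = 1 (operand is 0)
  (A ∨ not A) = max(0, 1) = 1
  not B: Gödel ¬ of 0 = 1 (operand is 0)
  (B → B): 0 ≤ 0, so result = 1
  (not B ∧ (B → B)) = min(1, 1) = 1
  ((A ∨ not A) → (not B ∧ (B → B))): 1 ≤ 1, so result = 1
  not B: Gödel ¬ of 0 = 1 (operand is 0)
  (B → B): 0 ≤ 0, so result = 1
  (not B ∧ (B → B)) = min(1, 1) = 1
  not A: Gödel ¬ of 0 = 1 (operand is 0)
  (A ∨ not A) = max(0, 1) = 1
  ((not B ∧ (B → B)) → (A ∨ not A)): 1 ≤ 1, so result = 1
  (((A ∨ not A) → (not B ∧ (B → B))) ∨ ((not B ∧ (B → B)) → (A ∨ not A))) = max(1, 1) = 1
All 36 assignments give value 1 — the formula is a G_6-tautology.

1.00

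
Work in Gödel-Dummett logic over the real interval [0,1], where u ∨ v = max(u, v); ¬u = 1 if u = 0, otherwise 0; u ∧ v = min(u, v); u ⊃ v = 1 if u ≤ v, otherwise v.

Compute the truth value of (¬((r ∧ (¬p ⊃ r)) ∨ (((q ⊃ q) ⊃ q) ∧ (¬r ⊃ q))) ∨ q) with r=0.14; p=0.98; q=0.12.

¬p: Gödel ¬ of 0.98 = 0 (operand ≠ 0)
(¬p ⊃ r): 0 ≤ 0.14, so result = 1
(r ∧ (¬p ⊃ r)) = min(0.14, 1) = 0.14
(q ⊃ q): 0.12 ≤ 0.12, so result = 1
((q ⊃ q) ⊃ q): 1 > 0.12, so result = 0.12
¬r: Gödel ¬ of 0.14 = 0 (operand ≠ 0)
(¬r ⊃ q): 0 ≤ 0.12, so result = 1
(((q ⊃ q) ⊃ q) ∧ (¬r ⊃ q)) = min(0.12, 1) = 0.12
((r ∧ (¬p ⊃ r)) ∨ (((q ⊃ q) ⊃ q) ∧ (¬r ⊃ q))) = max(0.14, 0.12) = 0.14
¬((r ∧ (¬p ⊃ r)) ∨ (((q ⊃ q) ⊃ q) ∧ (¬r ⊃ q))): Gödel ¬ of 0.14 = 0 (operand ≠ 0)
(¬((r ∧ (¬p ⊃ r)) ∨ (((q ⊃ q) ⊃ q) ∧ (¬r ⊃ q))) ∨ q) = max(0, 0.12) = 0.12

0.12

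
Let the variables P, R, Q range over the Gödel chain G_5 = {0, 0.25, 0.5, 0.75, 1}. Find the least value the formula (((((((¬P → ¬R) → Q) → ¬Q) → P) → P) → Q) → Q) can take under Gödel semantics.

0.25

The minimum is attained at P = 0, R = 0, Q = 0.25:
  ¬P: Gödel ¬ of 0 = 1 (operand is 0)
  ¬R: Gödel ¬ of 0 = 1 (operand is 0)
  (¬P → ¬R): 1 ≤ 1, so result = 1
  ((¬P → ¬R) → Q): 1 > 0.25, so result = 0.25
  ¬Q: Gödel ¬ of 0.25 = 0 (operand ≠ 0)
  (((¬P → ¬R) → Q) → ¬Q): 0.25 > 0, so result = 0
  ((((¬P → ¬R) → Q) → ¬Q) → P): 0 ≤ 0, so result = 1
  (((((¬P → ¬R) → Q) → ¬Q) → P) → P): 1 > 0, so result = 0
  ((((((¬P → ¬R) → Q) → ¬Q) → P) → P) → Q): 0 ≤ 0.25, so result = 1
  (((((((¬P → ¬R) → Q) → ¬Q) → P) → P) → Q) → Q): 1 > 0.25, so result = 0.25
Checking all 125 assignments confirms none give a value below 0.25.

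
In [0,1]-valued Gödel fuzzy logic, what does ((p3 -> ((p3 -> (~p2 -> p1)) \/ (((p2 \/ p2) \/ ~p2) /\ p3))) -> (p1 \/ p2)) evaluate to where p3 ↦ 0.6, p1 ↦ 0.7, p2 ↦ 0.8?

0.80

~p2: Gödel ¬ of 0.8 = 0 (operand ≠ 0)
(~p2 -> p1): 0 ≤ 0.7, so result = 1
(p3 -> (~p2 -> p1)): 0.6 ≤ 1, so result = 1
(p2 \/ p2) = max(0.8, 0.8) = 0.8
~p2: Gödel ¬ of 0.8 = 0 (operand ≠ 0)
((p2 \/ p2) \/ ~p2) = max(0.8, 0) = 0.8
(((p2 \/ p2) \/ ~p2) /\ p3) = min(0.8, 0.6) = 0.6
((p3 -> (~p2 -> p1)) \/ (((p2 \/ p2) \/ ~p2) /\ p3)) = max(1, 0.6) = 1
(p3 -> ((p3 -> (~p2 -> p1)) \/ (((p2 \/ p2) \/ ~p2) /\ p3))): 0.6 ≤ 1, so result = 1
(p1 \/ p2) = max(0.7, 0.8) = 0.8
((p3 -> ((p3 -> (~p2 -> p1)) \/ (((p2 \/ p2) \/ ~p2) /\ p3))) -> (p1 \/ p2)): 1 > 0.8, so result = 0.8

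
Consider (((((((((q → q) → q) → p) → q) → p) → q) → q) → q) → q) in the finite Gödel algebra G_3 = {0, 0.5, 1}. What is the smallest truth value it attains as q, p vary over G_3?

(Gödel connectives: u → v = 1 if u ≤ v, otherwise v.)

The minimum is attained at q = 0.5, p = 0:
  (q → q): 0.5 ≤ 0.5, so result = 1
  ((q → q) → q): 1 > 0.5, so result = 0.5
  (((q → q) → q) → p): 0.5 > 0, so result = 0
  ((((q → q) → q) → p) → q): 0 ≤ 0.5, so result = 1
  (((((q → q) → q) → p) → q) → p): 1 > 0, so result = 0
  ((((((q → q) → q) → p) → q) → p) → q): 0 ≤ 0.5, so result = 1
  (((((((q → q) → q) → p) → q) → p) → q) → q): 1 > 0.5, so result = 0.5
  ((((((((q → q) → q) → p) → q) → p) → q) → q) → q): 0.5 ≤ 0.5, so result = 1
  (((((((((q → q) → q) → p) → q) → p) → q) → q) → q) → q): 1 > 0.5, so result = 0.5
Checking all 9 assignments confirms none give a value below 0.50.

0.50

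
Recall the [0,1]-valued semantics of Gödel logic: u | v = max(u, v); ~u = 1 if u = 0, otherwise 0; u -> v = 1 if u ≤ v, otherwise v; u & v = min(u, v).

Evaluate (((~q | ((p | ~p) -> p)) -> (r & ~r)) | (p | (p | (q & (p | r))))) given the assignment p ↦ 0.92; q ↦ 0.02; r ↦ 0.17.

0.92

~q: Gödel ¬ of 0.02 = 0 (operand ≠ 0)
~p: Gödel ¬ of 0.92 = 0 (operand ≠ 0)
(p | ~p) = max(0.92, 0) = 0.92
((p | ~p) -> p): 0.92 ≤ 0.92, so result = 1
(~q | ((p | ~p) -> p)) = max(0, 1) = 1
~r: Gödel ¬ of 0.17 = 0 (operand ≠ 0)
(r & ~r) = min(0.17, 0) = 0
((~q | ((p | ~p) -> p)) -> (r & ~r)): 1 > 0, so result = 0
(p | r) = max(0.92, 0.17) = 0.92
(q & (p | r)) = min(0.02, 0.92) = 0.02
(p | (q & (p | r))) = max(0.92, 0.02) = 0.92
(p | (p | (q & (p | r)))) = max(0.92, 0.92) = 0.92
(((~q | ((p | ~p) -> p)) -> (r & ~r)) | (p | (p | (q & (p | r))))) = max(0, 0.92) = 0.92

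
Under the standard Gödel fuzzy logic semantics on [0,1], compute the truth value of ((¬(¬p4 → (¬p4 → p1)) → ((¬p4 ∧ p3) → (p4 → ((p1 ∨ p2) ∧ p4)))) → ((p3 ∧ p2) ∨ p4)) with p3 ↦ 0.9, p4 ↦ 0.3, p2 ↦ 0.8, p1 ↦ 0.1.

¬p4: Gödel ¬ of 0.3 = 0 (operand ≠ 0)
¬p4: Gödel ¬ of 0.3 = 0 (operand ≠ 0)
(¬p4 → p1): 0 ≤ 0.1, so result = 1
(¬p4 → (¬p4 → p1)): 0 ≤ 1, so result = 1
¬(¬p4 → (¬p4 → p1)): Gödel ¬ of 1 = 0 (operand ≠ 0)
¬p4: Gödel ¬ of 0.3 = 0 (operand ≠ 0)
(¬p4 ∧ p3) = min(0, 0.9) = 0
(p1 ∨ p2) = max(0.1, 0.8) = 0.8
((p1 ∨ p2) ∧ p4) = min(0.8, 0.3) = 0.3
(p4 → ((p1 ∨ p2) ∧ p4)): 0.3 ≤ 0.3, so result = 1
((¬p4 ∧ p3) → (p4 → ((p1 ∨ p2) ∧ p4))): 0 ≤ 1, so result = 1
(¬(¬p4 → (¬p4 → p1)) → ((¬p4 ∧ p3) → (p4 → ((p1 ∨ p2) ∧ p4)))): 0 ≤ 1, so result = 1
(p3 ∧ p2) = min(0.9, 0.8) = 0.8
((p3 ∧ p2) ∨ p4) = max(0.8, 0.3) = 0.8
((¬(¬p4 → (¬p4 → p1)) → ((¬p4 ∧ p3) → (p4 → ((p1 ∨ p2) ∧ p4)))) → ((p3 ∧ p2) ∨ p4)): 1 > 0.8, so result = 0.8

0.80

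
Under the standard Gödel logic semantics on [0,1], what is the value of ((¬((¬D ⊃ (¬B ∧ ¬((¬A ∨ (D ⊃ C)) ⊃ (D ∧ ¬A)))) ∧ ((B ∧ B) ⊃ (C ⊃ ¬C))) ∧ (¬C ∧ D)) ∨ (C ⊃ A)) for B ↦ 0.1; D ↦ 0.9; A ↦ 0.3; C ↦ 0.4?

0.30

¬D: Gödel ¬ of 0.9 = 0 (operand ≠ 0)
¬B: Gödel ¬ of 0.1 = 0 (operand ≠ 0)
¬A: Gödel ¬ of 0.3 = 0 (operand ≠ 0)
(D ⊃ C): 0.9 > 0.4, so result = 0.4
(¬A ∨ (D ⊃ C)) = max(0, 0.4) = 0.4
¬A: Gödel ¬ of 0.3 = 0 (operand ≠ 0)
(D ∧ ¬A) = min(0.9, 0) = 0
((¬A ∨ (D ⊃ C)) ⊃ (D ∧ ¬A)): 0.4 > 0, so result = 0
¬((¬A ∨ (D ⊃ C)) ⊃ (D ∧ ¬A)): Gödel ¬ of 0 = 1 (operand is 0)
(¬B ∧ ¬((¬A ∨ (D ⊃ C)) ⊃ (D ∧ ¬A))) = min(0, 1) = 0
(¬D ⊃ (¬B ∧ ¬((¬A ∨ (D ⊃ C)) ⊃ (D ∧ ¬A)))): 0 ≤ 0, so result = 1
(B ∧ B) = min(0.1, 0.1) = 0.1
¬C: Gödel ¬ of 0.4 = 0 (operand ≠ 0)
(C ⊃ ¬C): 0.4 > 0, so result = 0
((B ∧ B) ⊃ (C ⊃ ¬C)): 0.1 > 0, so result = 0
((¬D ⊃ (¬B ∧ ¬((¬A ∨ (D ⊃ C)) ⊃ (D ∧ ¬A)))) ∧ ((B ∧ B) ⊃ (C ⊃ ¬C))) = min(1, 0) = 0
¬((¬D ⊃ (¬B ∧ ¬((¬A ∨ (D ⊃ C)) ⊃ (D ∧ ¬A)))) ∧ ((B ∧ B) ⊃ (C ⊃ ¬C))): Gödel ¬ of 0 = 1 (operand is 0)
¬C: Gödel ¬ of 0.4 = 0 (operand ≠ 0)
(¬C ∧ D) = min(0, 0.9) = 0
(¬((¬D ⊃ (¬B ∧ ¬((¬A ∨ (D ⊃ C)) ⊃ (D ∧ ¬A)))) ∧ ((B ∧ B) ⊃ (C ⊃ ¬C))) ∧ (¬C ∧ D)) = min(1, 0) = 0
(C ⊃ A): 0.4 > 0.3, so result = 0.3
((¬((¬D ⊃ (¬B ∧ ¬((¬A ∨ (D ⊃ C)) ⊃ (D ∧ ¬A)))) ∧ ((B ∧ B) ⊃ (C ⊃ ¬C))) ∧ (¬C ∧ D)) ∨ (C ⊃ A)) = max(0, 0.3) = 0.3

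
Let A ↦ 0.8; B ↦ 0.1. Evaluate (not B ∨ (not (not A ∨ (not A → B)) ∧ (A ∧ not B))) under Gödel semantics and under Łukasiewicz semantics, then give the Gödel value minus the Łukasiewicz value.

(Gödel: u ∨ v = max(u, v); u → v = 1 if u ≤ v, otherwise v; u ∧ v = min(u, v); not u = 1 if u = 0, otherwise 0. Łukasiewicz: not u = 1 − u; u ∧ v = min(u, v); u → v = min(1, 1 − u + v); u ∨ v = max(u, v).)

Gödel evaluation:
  not B: Gödel ¬ of 0.1 = 0 (operand ≠ 0)
  not A: Gödel ¬ of 0.8 = 0 (operand ≠ 0)
  not A: Gödel ¬ of 0.8 = 0 (operand ≠ 0)
  (not A → B): 0 ≤ 0.1, so result = 1
  (not A ∨ (not A → B)) = max(0, 1) = 1
  not (not A ∨ (not A → B)): Gödel ¬ of 1 = 0 (operand ≠ 0)
  not B: Gödel ¬ of 0.1 = 0 (operand ≠ 0)
  (A ∧ not B) = min(0.8, 0) = 0
  (not (not A ∨ (not A → B)) ∧ (A ∧ not B)) = min(0, 0) = 0
  (not B ∨ (not (not A ∨ (not A → B)) ∧ (A ∧ not B))) = max(0, 0) = 0
  Gödel value = 0
Łukasiewicz evaluation:
  not B: Łukasiewicz ¬ gives 1 − 0.1 = 0.9
  not A: Łukasiewicz ¬ gives 1 − 0.8 = 0.2
  not A: Łukasiewicz ¬ gives 1 − 0.8 = 0.2
  (not A → B): min(1, 1 − 0.2 + 0.1) = 0.9
  (not A ∨ (not A → B)) = max(0.2, 0.9) = 0.9
  not (not A ∨ (not A → B)): Łukasiewicz ¬ gives 1 − 0.9 = 0.1
  not B: Łukasiewicz ¬ gives 1 − 0.1 = 0.9
  (A ∧ not B) = min(0.8, 0.9) = 0.8
  (not (not A ∨ (not A → B)) ∧ (A ∧ not B)) = min(0.1, 0.8) = 0.1
  (not B ∨ (not (not A ∨ (not A → B)) ∧ (A ∧ not B))) = max(0.9, 0.1) = 0.9
  Łukasiewicz value = 0.9
Difference: 0 − 0.9 = -0.90

-0.90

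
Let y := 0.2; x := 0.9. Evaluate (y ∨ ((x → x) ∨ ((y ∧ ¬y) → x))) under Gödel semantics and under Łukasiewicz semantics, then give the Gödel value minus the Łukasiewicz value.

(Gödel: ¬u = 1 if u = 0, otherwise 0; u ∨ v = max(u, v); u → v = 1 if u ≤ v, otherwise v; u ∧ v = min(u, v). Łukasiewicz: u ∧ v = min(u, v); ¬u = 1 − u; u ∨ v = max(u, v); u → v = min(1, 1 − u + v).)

Gödel evaluation:
  (x → x): 0.9 ≤ 0.9, so result = 1
  ¬y: Gödel ¬ of 0.2 = 0 (operand ≠ 0)
  (y ∧ ¬y) = min(0.2, 0) = 0
  ((y ∧ ¬y) → x): 0 ≤ 0.9, so result = 1
  ((x → x) ∨ ((y ∧ ¬y) → x)) = max(1, 1) = 1
  (y ∨ ((x → x) ∨ ((y ∧ ¬y) → x))) = max(0.2, 1) = 1
  Gödel value = 1
Łukasiewicz evaluation:
  (x → x): min(1, 1 − 0.9 + 0.9) = 1
  ¬y: Łukasiewicz ¬ gives 1 − 0.2 = 0.8
  (y ∧ ¬y) = min(0.2, 0.8) = 0.2
  ((y ∧ ¬y) → x): min(1, 1 − 0.2 + 0.9) = 1
  ((x → x) ∨ ((y ∧ ¬y) → x)) = max(1, 1) = 1
  (y ∨ ((x → x) ∨ ((y ∧ ¬y) → x))) = max(0.2, 1) = 1
  Łukasiewicz value = 1
Difference: 1 − 1 = 0.00

0.00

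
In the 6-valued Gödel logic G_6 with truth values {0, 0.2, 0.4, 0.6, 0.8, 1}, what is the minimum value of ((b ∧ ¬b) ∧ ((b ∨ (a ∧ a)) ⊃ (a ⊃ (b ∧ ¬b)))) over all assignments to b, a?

The minimum is attained at b = 0, a = 0:
  ¬b: Gödel ¬ of 0 = 1 (operand is 0)
  (b ∧ ¬b) = min(0, 1) = 0
  (a ∧ a) = min(0, 0) = 0
  (b ∨ (a ∧ a)) = max(0, 0) = 0
  ¬b: Gödel ¬ of 0 = 1 (operand is 0)
  (b ∧ ¬b) = min(0, 1) = 0
  (a ⊃ (b ∧ ¬b)): 0 ≤ 0, so result = 1
  ((b ∨ (a ∧ a)) ⊃ (a ⊃ (b ∧ ¬b))): 0 ≤ 1, so result = 1
  ((b ∧ ¬b) ∧ ((b ∨ (a ∧ a)) ⊃ (a ⊃ (b ∧ ¬b)))) = min(0, 1) = 0
Checking all 36 assignments confirms none give a value below 0.00.

0.00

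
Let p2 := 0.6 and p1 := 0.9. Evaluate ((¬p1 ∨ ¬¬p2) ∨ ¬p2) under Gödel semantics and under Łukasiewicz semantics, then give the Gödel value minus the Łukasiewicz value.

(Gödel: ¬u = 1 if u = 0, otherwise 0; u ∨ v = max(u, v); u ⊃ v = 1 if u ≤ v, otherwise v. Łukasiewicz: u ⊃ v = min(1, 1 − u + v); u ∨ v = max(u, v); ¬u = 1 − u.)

Gödel evaluation:
  ¬p1: Gödel ¬ of 0.9 = 0 (operand ≠ 0)
  ¬p2: Gödel ¬ of 0.6 = 0 (operand ≠ 0)
  ¬¬p2: Gödel ¬ of 0 = 1 (operand is 0)
  (¬p1 ∨ ¬¬p2) = max(0, 1) = 1
  ¬p2: Gödel ¬ of 0.6 = 0 (operand ≠ 0)
  ((¬p1 ∨ ¬¬p2) ∨ ¬p2) = max(1, 0) = 1
  Gödel value = 1
Łukasiewicz evaluation:
  ¬p1: Łukasiewicz ¬ gives 1 − 0.9 = 0.1
  ¬p2: Łukasiewicz ¬ gives 1 − 0.6 = 0.4
  ¬¬p2: Łukasiewicz ¬ gives 1 − 0.4 = 0.6
  (¬p1 ∨ ¬¬p2) = max(0.1, 0.6) = 0.6
  ¬p2: Łukasiewicz ¬ gives 1 − 0.6 = 0.4
  ((¬p1 ∨ ¬¬p2) ∨ ¬p2) = max(0.6, 0.4) = 0.6
  Łukasiewicz value = 0.6
Difference: 1 − 0.6 = 0.40

0.40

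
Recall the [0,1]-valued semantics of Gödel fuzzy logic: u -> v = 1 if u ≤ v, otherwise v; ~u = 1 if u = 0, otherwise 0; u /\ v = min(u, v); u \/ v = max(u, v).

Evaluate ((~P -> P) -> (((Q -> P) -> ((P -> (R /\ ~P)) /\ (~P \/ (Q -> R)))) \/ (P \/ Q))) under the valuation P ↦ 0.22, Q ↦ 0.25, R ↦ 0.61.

0.25

~P: Gödel ¬ of 0.22 = 0 (operand ≠ 0)
(~P -> P): 0 ≤ 0.22, so result = 1
(Q -> P): 0.25 > 0.22, so result = 0.22
~P: Gödel ¬ of 0.22 = 0 (operand ≠ 0)
(R /\ ~P) = min(0.61, 0) = 0
(P -> (R /\ ~P)): 0.22 > 0, so result = 0
~P: Gödel ¬ of 0.22 = 0 (operand ≠ 0)
(Q -> R): 0.25 ≤ 0.61, so result = 1
(~P \/ (Q -> R)) = max(0, 1) = 1
((P -> (R /\ ~P)) /\ (~P \/ (Q -> R))) = min(0, 1) = 0
((Q -> P) -> ((P -> (R /\ ~P)) /\ (~P \/ (Q -> R)))): 0.22 > 0, so result = 0
(P \/ Q) = max(0.22, 0.25) = 0.25
(((Q -> P) -> ((P -> (R /\ ~P)) /\ (~P \/ (Q -> R)))) \/ (P \/ Q)) = max(0, 0.25) = 0.25
((~P -> P) -> (((Q -> P) -> ((P -> (R /\ ~P)) /\ (~P \/ (Q -> R)))) \/ (P \/ Q))): 1 > 0.25, so result = 0.25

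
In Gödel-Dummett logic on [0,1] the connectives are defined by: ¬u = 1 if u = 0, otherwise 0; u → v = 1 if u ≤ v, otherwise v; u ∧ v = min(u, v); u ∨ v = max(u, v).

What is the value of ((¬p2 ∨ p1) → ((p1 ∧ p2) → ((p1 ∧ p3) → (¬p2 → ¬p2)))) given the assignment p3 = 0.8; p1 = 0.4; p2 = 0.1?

¬p2: Gödel ¬ of 0.1 = 0 (operand ≠ 0)
(¬p2 ∨ p1) = max(0, 0.4) = 0.4
(p1 ∧ p2) = min(0.4, 0.1) = 0.1
(p1 ∧ p3) = min(0.4, 0.8) = 0.4
¬p2: Gödel ¬ of 0.1 = 0 (operand ≠ 0)
¬p2: Gödel ¬ of 0.1 = 0 (operand ≠ 0)
(¬p2 → ¬p2): 0 ≤ 0, so result = 1
((p1 ∧ p3) → (¬p2 → ¬p2)): 0.4 ≤ 1, so result = 1
((p1 ∧ p2) → ((p1 ∧ p3) → (¬p2 → ¬p2))): 0.1 ≤ 1, so result = 1
((¬p2 ∨ p1) → ((p1 ∧ p2) → ((p1 ∧ p3) → (¬p2 → ¬p2)))): 0.4 ≤ 1, so result = 1

1.00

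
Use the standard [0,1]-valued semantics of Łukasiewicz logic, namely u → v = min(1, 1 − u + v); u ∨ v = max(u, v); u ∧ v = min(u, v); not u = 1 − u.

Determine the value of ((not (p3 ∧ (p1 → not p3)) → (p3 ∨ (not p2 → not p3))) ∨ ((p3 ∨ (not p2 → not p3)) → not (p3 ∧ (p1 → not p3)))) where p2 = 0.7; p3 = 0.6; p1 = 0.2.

1.00

not p3: Łukasiewicz ¬ gives 1 − 0.6 = 0.4
(p1 → not p3): min(1, 1 − 0.2 + 0.4) = 1
(p3 ∧ (p1 → not p3)) = min(0.6, 1) = 0.6
not (p3 ∧ (p1 → not p3)): Łukasiewicz ¬ gives 1 − 0.6 = 0.4
not p2: Łukasiewicz ¬ gives 1 − 0.7 = 0.3
not p3: Łukasiewicz ¬ gives 1 − 0.6 = 0.4
(not p2 → not p3): min(1, 1 − 0.3 + 0.4) = 1
(p3 ∨ (not p2 → not p3)) = max(0.6, 1) = 1
(not (p3 ∧ (p1 → not p3)) → (p3 ∨ (not p2 → not p3))): min(1, 1 − 0.4 + 1) = 1
not p2: Łukasiewicz ¬ gives 1 − 0.7 = 0.3
not p3: Łukasiewicz ¬ gives 1 − 0.6 = 0.4
(not p2 → not p3): min(1, 1 − 0.3 + 0.4) = 1
(p3 ∨ (not p2 → not p3)) = max(0.6, 1) = 1
not p3: Łukasiewicz ¬ gives 1 − 0.6 = 0.4
(p1 → not p3): min(1, 1 − 0.2 + 0.4) = 1
(p3 ∧ (p1 → not p3)) = min(0.6, 1) = 0.6
not (p3 ∧ (p1 → not p3)): Łukasiewicz ¬ gives 1 − 0.6 = 0.4
((p3 ∨ (not p2 → not p3)) → not (p3 ∧ (p1 → not p3))): min(1, 1 − 1 + 0.4) = 0.4
((not (p3 ∧ (p1 → not p3)) → (p3 ∨ (not p2 → not p3))) ∨ ((p3 ∨ (not p2 → not p3)) → not (p3 ∧ (p1 → not p3)))) = max(1, 0.4) = 1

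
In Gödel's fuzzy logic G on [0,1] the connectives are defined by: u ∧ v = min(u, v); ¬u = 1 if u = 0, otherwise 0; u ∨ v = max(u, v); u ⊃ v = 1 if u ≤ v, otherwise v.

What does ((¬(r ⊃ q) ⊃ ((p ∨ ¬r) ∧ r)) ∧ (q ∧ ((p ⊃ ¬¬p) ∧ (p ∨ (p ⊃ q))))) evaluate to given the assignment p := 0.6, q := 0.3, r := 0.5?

0.30

(r ⊃ q): 0.5 > 0.3, so result = 0.3
¬(r ⊃ q): Gödel ¬ of 0.3 = 0 (operand ≠ 0)
¬r: Gödel ¬ of 0.5 = 0 (operand ≠ 0)
(p ∨ ¬r) = max(0.6, 0) = 0.6
((p ∨ ¬r) ∧ r) = min(0.6, 0.5) = 0.5
(¬(r ⊃ q) ⊃ ((p ∨ ¬r) ∧ r)): 0 ≤ 0.5, so result = 1
¬p: Gödel ¬ of 0.6 = 0 (operand ≠ 0)
¬¬p: Gödel ¬ of 0 = 1 (operand is 0)
(p ⊃ ¬¬p): 0.6 ≤ 1, so result = 1
(p ⊃ q): 0.6 > 0.3, so result = 0.3
(p ∨ (p ⊃ q)) = max(0.6, 0.3) = 0.6
((p ⊃ ¬¬p) ∧ (p ∨ (p ⊃ q))) = min(1, 0.6) = 0.6
(q ∧ ((p ⊃ ¬¬p) ∧ (p ∨ (p ⊃ q)))) = min(0.3, 0.6) = 0.3
((¬(r ⊃ q) ⊃ ((p ∨ ¬r) ∧ r)) ∧ (q ∧ ((p ⊃ ¬¬p) ∧ (p ∨ (p ⊃ q))))) = min(1, 0.3) = 0.3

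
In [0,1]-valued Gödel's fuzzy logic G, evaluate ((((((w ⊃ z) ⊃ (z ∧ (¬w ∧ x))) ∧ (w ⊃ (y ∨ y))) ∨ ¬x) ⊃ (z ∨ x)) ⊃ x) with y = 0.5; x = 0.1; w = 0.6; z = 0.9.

0.10

(w ⊃ z): 0.6 ≤ 0.9, so result = 1
¬w: Gödel ¬ of 0.6 = 0 (operand ≠ 0)
(¬w ∧ x) = min(0, 0.1) = 0
(z ∧ (¬w ∧ x)) = min(0.9, 0) = 0
((w ⊃ z) ⊃ (z ∧ (¬w ∧ x))): 1 > 0, so result = 0
(y ∨ y) = max(0.5, 0.5) = 0.5
(w ⊃ (y ∨ y)): 0.6 > 0.5, so result = 0.5
(((w ⊃ z) ⊃ (z ∧ (¬w ∧ x))) ∧ (w ⊃ (y ∨ y))) = min(0, 0.5) = 0
¬x: Gödel ¬ of 0.1 = 0 (operand ≠ 0)
((((w ⊃ z) ⊃ (z ∧ (¬w ∧ x))) ∧ (w ⊃ (y ∨ y))) ∨ ¬x) = max(0, 0) = 0
(z ∨ x) = max(0.9, 0.1) = 0.9
(((((w ⊃ z) ⊃ (z ∧ (¬w ∧ x))) ∧ (w ⊃ (y ∨ y))) ∨ ¬x) ⊃ (z ∨ x)): 0 ≤ 0.9, so result = 1
((((((w ⊃ z) ⊃ (z ∧ (¬w ∧ x))) ∧ (w ⊃ (y ∨ y))) ∨ ¬x) ⊃ (z ∨ x)) ⊃ x): 1 > 0.1, so result = 0.1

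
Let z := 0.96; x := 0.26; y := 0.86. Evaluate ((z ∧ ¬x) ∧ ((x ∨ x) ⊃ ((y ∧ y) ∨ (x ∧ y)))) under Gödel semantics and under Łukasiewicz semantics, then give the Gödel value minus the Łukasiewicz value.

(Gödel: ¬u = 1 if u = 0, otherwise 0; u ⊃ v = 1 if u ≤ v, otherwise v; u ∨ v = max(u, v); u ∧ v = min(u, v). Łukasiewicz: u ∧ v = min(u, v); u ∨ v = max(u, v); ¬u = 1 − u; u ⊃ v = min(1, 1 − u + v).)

Gödel evaluation:
  ¬x: Gödel ¬ of 0.26 = 0 (operand ≠ 0)
  (z ∧ ¬x) = min(0.96, 0) = 0
  (x ∨ x) = max(0.26, 0.26) = 0.26
  (y ∧ y) = min(0.86, 0.86) = 0.86
  (x ∧ y) = min(0.26, 0.86) = 0.26
  ((y ∧ y) ∨ (x ∧ y)) = max(0.86, 0.26) = 0.86
  ((x ∨ x) ⊃ ((y ∧ y) ∨ (x ∧ y))): 0.26 ≤ 0.86, so result = 1
  ((z ∧ ¬x) ∧ ((x ∨ x) ⊃ ((y ∧ y) ∨ (x ∧ y)))) = min(0, 1) = 0
  Gödel value = 0
Łukasiewicz evaluation:
  ¬x: Łukasiewicz ¬ gives 1 − 0.26 = 0.74
  (z ∧ ¬x) = min(0.96, 0.74) = 0.74
  (x ∨ x) = max(0.26, 0.26) = 0.26
  (y ∧ y) = min(0.86, 0.86) = 0.86
  (x ∧ y) = min(0.26, 0.86) = 0.26
  ((y ∧ y) ∨ (x ∧ y)) = max(0.86, 0.26) = 0.86
  ((x ∨ x) ⊃ ((y ∧ y) ∨ (x ∧ y))): min(1, 1 − 0.26 + 0.86) = 1
  ((z ∧ ¬x) ∧ ((x ∨ x) ⊃ ((y ∧ y) ∨ (x ∧ y)))) = min(0.74, 1) = 0.74
  Łukasiewicz value = 0.74
Difference: 0 − 0.74 = -0.74

-0.74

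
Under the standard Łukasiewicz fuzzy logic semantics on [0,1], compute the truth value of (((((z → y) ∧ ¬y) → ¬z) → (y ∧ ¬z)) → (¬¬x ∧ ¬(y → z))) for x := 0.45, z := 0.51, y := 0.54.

(z → y): min(1, 1 − 0.51 + 0.54) = 1
¬y: Łukasiewicz ¬ gives 1 − 0.54 = 0.46
((z → y) ∧ ¬y) = min(1, 0.46) = 0.46
¬z: Łukasiewicz ¬ gives 1 − 0.51 = 0.49
(((z → y) ∧ ¬y) → ¬z): min(1, 1 − 0.46 + 0.49) = 1
¬z: Łukasiewicz ¬ gives 1 − 0.51 = 0.49
(y ∧ ¬z) = min(0.54, 0.49) = 0.49
((((z → y) ∧ ¬y) → ¬z) → (y ∧ ¬z)): min(1, 1 − 1 + 0.49) = 0.49
¬x: Łukasiewicz ¬ gives 1 − 0.45 = 0.55
¬¬x: Łukasiewicz ¬ gives 1 − 0.55 = 0.45
(y → z): min(1, 1 − 0.54 + 0.51) = 0.97
¬(y → z): Łukasiewicz ¬ gives 1 − 0.97 = 0.03
(¬¬x ∧ ¬(y → z)) = min(0.45, 0.03) = 0.03
(((((z → y) ∧ ¬y) → ¬z) → (y ∧ ¬z)) → (¬¬x ∧ ¬(y → z))): min(1, 1 − 0.49 + 0.03) = 0.54

0.54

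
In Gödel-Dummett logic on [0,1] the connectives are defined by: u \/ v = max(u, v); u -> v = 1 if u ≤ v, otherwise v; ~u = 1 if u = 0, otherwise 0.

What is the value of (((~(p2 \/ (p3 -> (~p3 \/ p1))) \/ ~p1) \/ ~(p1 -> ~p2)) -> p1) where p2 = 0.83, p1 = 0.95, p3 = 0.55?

~p3: Gödel ¬ of 0.55 = 0 (operand ≠ 0)
(~p3 \/ p1) = max(0, 0.95) = 0.95
(p3 -> (~p3 \/ p1)): 0.55 ≤ 0.95, so result = 1
(p2 \/ (p3 -> (~p3 \/ p1))) = max(0.83, 1) = 1
~(p2 \/ (p3 -> (~p3 \/ p1))): Gödel ¬ of 1 = 0 (operand ≠ 0)
~p1: Gödel ¬ of 0.95 = 0 (operand ≠ 0)
(~(p2 \/ (p3 -> (~p3 \/ p1))) \/ ~p1) = max(0, 0) = 0
~p2: Gödel ¬ of 0.83 = 0 (operand ≠ 0)
(p1 -> ~p2): 0.95 > 0, so result = 0
~(p1 -> ~p2): Gödel ¬ of 0 = 1 (operand is 0)
((~(p2 \/ (p3 -> (~p3 \/ p1))) \/ ~p1) \/ ~(p1 -> ~p2)) = max(0, 1) = 1
(((~(p2 \/ (p3 -> (~p3 \/ p1))) \/ ~p1) \/ ~(p1 -> ~p2)) -> p1): 1 > 0.95, so result = 0.95

0.95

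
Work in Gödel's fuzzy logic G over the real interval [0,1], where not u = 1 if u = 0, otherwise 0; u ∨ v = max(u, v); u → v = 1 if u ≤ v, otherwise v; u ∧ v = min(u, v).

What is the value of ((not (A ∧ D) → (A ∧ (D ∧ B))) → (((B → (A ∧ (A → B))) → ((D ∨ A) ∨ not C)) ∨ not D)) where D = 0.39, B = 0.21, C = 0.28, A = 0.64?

(A ∧ D) = min(0.64, 0.39) = 0.39
not (A ∧ D): Gödel ¬ of 0.39 = 0 (operand ≠ 0)
(D ∧ B) = min(0.39, 0.21) = 0.21
(A ∧ (D ∧ B)) = min(0.64, 0.21) = 0.21
(not (A ∧ D) → (A ∧ (D ∧ B))): 0 ≤ 0.21, so result = 1
(A → B): 0.64 > 0.21, so result = 0.21
(A ∧ (A → B)) = min(0.64, 0.21) = 0.21
(B → (A ∧ (A → B))): 0.21 ≤ 0.21, so result = 1
(D ∨ A) = max(0.39, 0.64) = 0.64
not C: Gödel ¬ of 0.28 = 0 (operand ≠ 0)
((D ∨ A) ∨ not C) = max(0.64, 0) = 0.64
((B → (A ∧ (A → B))) → ((D ∨ A) ∨ not C)): 1 > 0.64, so result = 0.64
not D: Gödel ¬ of 0.39 = 0 (operand ≠ 0)
(((B → (A ∧ (A → B))) → ((D ∨ A) ∨ not C)) ∨ not D) = max(0.64, 0) = 0.64
((not (A ∧ D) → (A ∧ (D ∧ B))) → (((B → (A ∧ (A → B))) → ((D ∨ A) ∨ not C)) ∨ not D)): 1 > 0.64, so result = 0.64

0.64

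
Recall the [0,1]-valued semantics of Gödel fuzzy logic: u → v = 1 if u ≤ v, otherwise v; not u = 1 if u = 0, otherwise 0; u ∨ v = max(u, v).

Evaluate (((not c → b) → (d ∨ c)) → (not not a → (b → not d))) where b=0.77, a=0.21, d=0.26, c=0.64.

not c: Gödel ¬ of 0.64 = 0 (operand ≠ 0)
(not c → b): 0 ≤ 0.77, so result = 1
(d ∨ c) = max(0.26, 0.64) = 0.64
((not c → b) → (d ∨ c)): 1 > 0.64, so result = 0.64
not a: Gödel ¬ of 0.21 = 0 (operand ≠ 0)
not not a: Gödel ¬ of 0 = 1 (operand is 0)
not d: Gödel ¬ of 0.26 = 0 (operand ≠ 0)
(b → not d): 0.77 > 0, so result = 0
(not not a → (b → not d)): 1 > 0, so result = 0
(((not c → b) → (d ∨ c)) → (not not a → (b → not d))): 0.64 > 0, so result = 0

0.00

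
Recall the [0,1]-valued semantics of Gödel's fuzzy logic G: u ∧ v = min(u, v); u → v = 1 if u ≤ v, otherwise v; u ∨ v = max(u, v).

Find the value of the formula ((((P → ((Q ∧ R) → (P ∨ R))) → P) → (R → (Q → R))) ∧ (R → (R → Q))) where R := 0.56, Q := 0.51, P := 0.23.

(Q ∧ R) = min(0.51, 0.56) = 0.51
(P ∨ R) = max(0.23, 0.56) = 0.56
((Q ∧ R) → (P ∨ R)): 0.51 ≤ 0.56, so result = 1
(P → ((Q ∧ R) → (P ∨ R))): 0.23 ≤ 1, so result = 1
((P → ((Q ∧ R) → (P ∨ R))) → P): 1 > 0.23, so result = 0.23
(Q → R): 0.51 ≤ 0.56, so result = 1
(R → (Q → R)): 0.56 ≤ 1, so result = 1
(((P → ((Q ∧ R) → (P ∨ R))) → P) → (R → (Q → R))): 0.23 ≤ 1, so result = 1
(R → Q): 0.56 > 0.51, so result = 0.51
(R → (R → Q)): 0.56 > 0.51, so result = 0.51
((((P → ((Q ∧ R) → (P ∨ R))) → P) → (R → (Q → R))) ∧ (R → (R → Q))) = min(1, 0.51) = 0.51

0.51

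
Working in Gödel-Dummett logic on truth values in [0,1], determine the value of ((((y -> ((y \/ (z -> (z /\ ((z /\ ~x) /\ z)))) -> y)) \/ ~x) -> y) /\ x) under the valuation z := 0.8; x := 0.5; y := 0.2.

0.20

~x: Gödel ¬ of 0.5 = 0 (operand ≠ 0)
(z /\ ~x) = min(0.8, 0) = 0
((z /\ ~x) /\ z) = min(0, 0.8) = 0
(z /\ ((z /\ ~x) /\ z)) = min(0.8, 0) = 0
(z -> (z /\ ((z /\ ~x) /\ z))): 0.8 > 0, so result = 0
(y \/ (z -> (z /\ ((z /\ ~x) /\ z)))) = max(0.2, 0) = 0.2
((y \/ (z -> (z /\ ((z /\ ~x) /\ z)))) -> y): 0.2 ≤ 0.2, so result = 1
(y -> ((y \/ (z -> (z /\ ((z /\ ~x) /\ z)))) -> y)): 0.2 ≤ 1, so result = 1
~x: Gödel ¬ of 0.5 = 0 (operand ≠ 0)
((y -> ((y \/ (z -> (z /\ ((z /\ ~x) /\ z)))) -> y)) \/ ~x) = max(1, 0) = 1
(((y -> ((y \/ (z -> (z /\ ((z /\ ~x) /\ z)))) -> y)) \/ ~x) -> y): 1 > 0.2, so result = 0.2
((((y -> ((y \/ (z -> (z /\ ((z /\ ~x) /\ z)))) -> y)) \/ ~x) -> y) /\ x) = min(0.2, 0.5) = 0.2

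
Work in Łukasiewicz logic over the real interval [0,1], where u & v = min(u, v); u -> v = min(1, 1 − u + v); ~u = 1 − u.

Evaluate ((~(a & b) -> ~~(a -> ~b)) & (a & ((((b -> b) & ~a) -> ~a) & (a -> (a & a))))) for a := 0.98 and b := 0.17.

0.98

(a & b) = min(0.98, 0.17) = 0.17
~(a & b): Łukasiewicz ¬ gives 1 − 0.17 = 0.83
~b: Łukasiewicz ¬ gives 1 − 0.17 = 0.83
(a -> ~b): min(1, 1 − 0.98 + 0.83) = 0.85
~(a -> ~b): Łukasiewicz ¬ gives 1 − 0.85 = 0.15
~~(a -> ~b): Łukasiewicz ¬ gives 1 − 0.15 = 0.85
(~(a & b) -> ~~(a -> ~b)): min(1, 1 − 0.83 + 0.85) = 1
(b -> b): min(1, 1 − 0.17 + 0.17) = 1
~a: Łukasiewicz ¬ gives 1 − 0.98 = 0.02
((b -> b) & ~a) = min(1, 0.02) = 0.02
~a: Łukasiewicz ¬ gives 1 − 0.98 = 0.02
(((b -> b) & ~a) -> ~a): min(1, 1 − 0.02 + 0.02) = 1
(a & a) = min(0.98, 0.98) = 0.98
(a -> (a & a)): min(1, 1 − 0.98 + 0.98) = 1
((((b -> b) & ~a) -> ~a) & (a -> (a & a))) = min(1, 1) = 1
(a & ((((b -> b) & ~a) -> ~a) & (a -> (a & a)))) = min(0.98, 1) = 0.98
((~(a & b) -> ~~(a -> ~b)) & (a & ((((b -> b) & ~a) -> ~a) & (a -> (a & a))))) = min(1, 0.98) = 0.98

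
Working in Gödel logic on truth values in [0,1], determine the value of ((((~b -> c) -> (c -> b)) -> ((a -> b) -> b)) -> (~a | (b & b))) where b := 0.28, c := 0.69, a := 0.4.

~b: Gödel ¬ of 0.28 = 0 (operand ≠ 0)
(~b -> c): 0 ≤ 0.69, so result = 1
(c -> b): 0.69 > 0.28, so result = 0.28
((~b -> c) -> (c -> b)): 1 > 0.28, so result = 0.28
(a -> b): 0.4 > 0.28, so result = 0.28
((a -> b) -> b): 0.28 ≤ 0.28, so result = 1
(((~b -> c) -> (c -> b)) -> ((a -> b) -> b)): 0.28 ≤ 1, so result = 1
~a: Gödel ¬ of 0.4 = 0 (operand ≠ 0)
(b & b) = min(0.28, 0.28) = 0.28
(~a | (b & b)) = max(0, 0.28) = 0.28
((((~b -> c) -> (c -> b)) -> ((a -> b) -> b)) -> (~a | (b & b))): 1 > 0.28, so result = 0.28

0.28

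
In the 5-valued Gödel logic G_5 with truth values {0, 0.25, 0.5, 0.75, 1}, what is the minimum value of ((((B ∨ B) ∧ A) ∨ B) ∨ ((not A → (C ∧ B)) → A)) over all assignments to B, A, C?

The minimum is attained at B = 0, A = 0.25, C = 0:
  (B ∨ B) = max(0, 0) = 0
  ((B ∨ B) ∧ A) = min(0, 0.25) = 0
  (((B ∨ B) ∧ A) ∨ B) = max(0, 0) = 0
  not A: Gödel ¬ of 0.25 = 0 (operand ≠ 0)
  (C ∧ B) = min(0, 0) = 0
  (not A → (C ∧ B)): 0 ≤ 0, so result = 1
  ((not A → (C ∧ B)) → A): 1 > 0.25, so result = 0.25
  ((((B ∨ B) ∧ A) ∨ B) ∨ ((not A → (C ∧ B)) → A)) = max(0, 0.25) = 0.25
Checking all 125 assignments confirms none give a value below 0.25.

0.25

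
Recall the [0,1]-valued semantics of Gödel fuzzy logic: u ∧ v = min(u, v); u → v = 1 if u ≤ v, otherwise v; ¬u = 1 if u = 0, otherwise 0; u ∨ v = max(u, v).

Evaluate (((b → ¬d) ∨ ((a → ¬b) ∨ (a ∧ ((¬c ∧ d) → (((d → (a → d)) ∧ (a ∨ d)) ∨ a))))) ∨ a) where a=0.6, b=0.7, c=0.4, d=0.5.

¬d: Gödel ¬ of 0.5 = 0 (operand ≠ 0)
(b → ¬d): 0.7 > 0, so result = 0
¬b: Gödel ¬ of 0.7 = 0 (operand ≠ 0)
(a → ¬b): 0.6 > 0, so result = 0
¬c: Gödel ¬ of 0.4 = 0 (operand ≠ 0)
(¬c ∧ d) = min(0, 0.5) = 0
(a → d): 0.6 > 0.5, so result = 0.5
(d → (a → d)): 0.5 ≤ 0.5, so result = 1
(a ∨ d) = max(0.6, 0.5) = 0.6
((d → (a → d)) ∧ (a ∨ d)) = min(1, 0.6) = 0.6
(((d → (a → d)) ∧ (a ∨ d)) ∨ a) = max(0.6, 0.6) = 0.6
((¬c ∧ d) → (((d → (a → d)) ∧ (a ∨ d)) ∨ a)): 0 ≤ 0.6, so result = 1
(a ∧ ((¬c ∧ d) → (((d → (a → d)) ∧ (a ∨ d)) ∨ a))) = min(0.6, 1) = 0.6
((a → ¬b) ∨ (a ∧ ((¬c ∧ d) → (((d → (a → d)) ∧ (a ∨ d)) ∨ a)))) = max(0, 0.6) = 0.6
((b → ¬d) ∨ ((a → ¬b) ∨ (a ∧ ((¬c ∧ d) → (((d → (a → d)) ∧ (a ∨ d)) ∨ a))))) = max(0, 0.6) = 0.6
(((b → ¬d) ∨ ((a → ¬b) ∨ (a ∧ ((¬c ∧ d) → (((d → (a → d)) ∧ (a ∨ d)) ∨ a))))) ∨ a) = max(0.6, 0.6) = 0.6

0.60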